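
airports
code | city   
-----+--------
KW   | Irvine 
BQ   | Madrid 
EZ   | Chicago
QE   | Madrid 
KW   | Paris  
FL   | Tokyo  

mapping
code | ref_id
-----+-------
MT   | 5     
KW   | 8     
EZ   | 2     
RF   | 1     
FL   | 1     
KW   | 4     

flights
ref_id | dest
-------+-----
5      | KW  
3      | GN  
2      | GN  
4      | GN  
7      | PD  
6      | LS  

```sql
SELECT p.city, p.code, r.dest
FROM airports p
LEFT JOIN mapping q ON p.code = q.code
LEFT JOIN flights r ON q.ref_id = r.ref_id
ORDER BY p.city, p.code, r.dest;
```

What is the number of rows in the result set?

Step 1 — p LEFT JOIN q on code → 8 row(s).
Then LEFT JOIN `flights r` on ref_id: each of those 8 rows is kept; rows whose q.ref_id has no match in r get NULL for r's columns.
Result: 8 row(s).

8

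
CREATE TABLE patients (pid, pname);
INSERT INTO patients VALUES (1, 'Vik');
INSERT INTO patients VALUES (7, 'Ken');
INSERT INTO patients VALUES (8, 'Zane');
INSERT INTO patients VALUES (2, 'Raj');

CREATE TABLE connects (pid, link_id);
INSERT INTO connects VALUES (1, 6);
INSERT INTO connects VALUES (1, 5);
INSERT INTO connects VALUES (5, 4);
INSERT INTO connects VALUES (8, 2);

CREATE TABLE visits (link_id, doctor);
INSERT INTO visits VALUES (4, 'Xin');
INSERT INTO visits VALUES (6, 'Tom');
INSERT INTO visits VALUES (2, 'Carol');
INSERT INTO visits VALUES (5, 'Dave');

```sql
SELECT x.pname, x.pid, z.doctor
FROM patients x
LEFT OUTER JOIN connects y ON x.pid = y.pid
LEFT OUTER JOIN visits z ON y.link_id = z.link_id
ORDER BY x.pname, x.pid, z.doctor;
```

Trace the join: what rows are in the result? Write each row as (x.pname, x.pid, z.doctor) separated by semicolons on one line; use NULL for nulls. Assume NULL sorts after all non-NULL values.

Evaluate left to right. First `patients x LEFT JOIN connects y` on pid: 5 row(s).
Then LEFT JOIN `visits z` on link_id: each of those 5 rows is kept; rows whose y.link_id has no match in z get NULL for z's columns.

(Ken, 7, NULL); (Raj, 2, NULL); (Vik, 1, Dave); (Vik, 1, Tom); (Zane, 8, Carol)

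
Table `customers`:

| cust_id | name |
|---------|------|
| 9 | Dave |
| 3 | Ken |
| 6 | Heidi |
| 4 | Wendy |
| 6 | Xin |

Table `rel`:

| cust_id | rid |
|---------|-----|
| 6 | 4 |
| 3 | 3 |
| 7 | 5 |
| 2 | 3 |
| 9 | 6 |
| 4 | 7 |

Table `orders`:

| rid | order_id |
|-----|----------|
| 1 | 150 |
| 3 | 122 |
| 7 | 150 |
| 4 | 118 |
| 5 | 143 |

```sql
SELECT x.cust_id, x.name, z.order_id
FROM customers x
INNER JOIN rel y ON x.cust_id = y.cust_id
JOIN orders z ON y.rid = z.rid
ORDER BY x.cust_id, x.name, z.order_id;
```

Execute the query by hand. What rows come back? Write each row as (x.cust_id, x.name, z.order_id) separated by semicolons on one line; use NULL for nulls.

(3, Ken, 122); (4, Wendy, 150); (6, Heidi, 118); (6, Xin, 118)

Joins associate left-to-right: customers INNER JOIN rel on cust_id gives 5 intermediate row(s).
Then INNER JOIN `orders z` on rid: keep only rows whose y.rid appears in z.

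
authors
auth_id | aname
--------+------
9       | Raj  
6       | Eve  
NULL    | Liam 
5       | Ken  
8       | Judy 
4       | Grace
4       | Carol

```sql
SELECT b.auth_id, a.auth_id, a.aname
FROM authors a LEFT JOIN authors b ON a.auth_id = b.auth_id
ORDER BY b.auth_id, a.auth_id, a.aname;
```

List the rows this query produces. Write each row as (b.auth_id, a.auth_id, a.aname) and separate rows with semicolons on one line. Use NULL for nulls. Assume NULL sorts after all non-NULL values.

LEFT JOIN keeps every row from `authors a`; unmatched rows get NULL for `authors b`'s columns.
Matching on a.auth_id = b.auth_id. A NULL in a compared column never satisfies the condition.
- a (auth_id=9) pairs with 1 row(s) of b.
- a (auth_id=6) pairs with 1 row(s) of b.
- a (auth_id=NULL) has no partner → padded with NULL.
- a (auth_id=5) pairs with 1 row(s) of b.
- a (auth_id=8) pairs with 1 row(s) of b.
- a (auth_id=4) pairs with 2 row(s) of b.
- a (auth_id=4) pairs with 2 row(s) of b.
After projecting and ordering:
b.auth_id | a.auth_id | a.aname
4 | 4 | Carol
4 | 4 | Carol
4 | 4 | Grace
4 | 4 | Grace
5 | 5 | Ken
6 | 6 | Eve
8 | 8 | Judy
9 | 9 | Raj
NULL | NULL | Liam

(4, 4, Carol); (4, 4, Carol); (4, 4, Grace); (4, 4, Grace); (5, 5, Ken); (6, 6, Eve); (8, 8, Judy); (9, 9, Raj); (NULL, NULL, Liam)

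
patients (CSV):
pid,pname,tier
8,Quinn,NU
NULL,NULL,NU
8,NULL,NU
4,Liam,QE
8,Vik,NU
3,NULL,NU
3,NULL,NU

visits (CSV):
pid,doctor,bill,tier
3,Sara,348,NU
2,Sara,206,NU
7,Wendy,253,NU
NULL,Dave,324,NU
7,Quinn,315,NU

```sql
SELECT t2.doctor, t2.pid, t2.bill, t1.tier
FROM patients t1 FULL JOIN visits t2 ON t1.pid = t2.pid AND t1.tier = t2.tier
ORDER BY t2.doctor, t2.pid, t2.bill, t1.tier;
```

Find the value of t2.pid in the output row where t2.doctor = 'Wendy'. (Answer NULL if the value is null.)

FULL OUTER JOIN keeps every row from both sides; unmatched rows get NULL for the other side's columns.
Matching on t1.pid = t2.pid AND t1.tier = t2.tier. A NULL in a compared column never satisfies the condition.
- t1[0] pid=8, tier=NU → no match; kept with NULLs on the t2 side.
- t1[1] pid=NULL, tier=NU → no match; kept with NULLs on the t2 side.
- t1[2] pid=8, tier=NU → no match; kept with NULLs on the t2 side.
- t1[3] pid=4, tier=QE → no match; kept with NULLs on the t2 side.
- t1[4] pid=8, tier=NU → no match; kept with NULLs on the t2 side.
- t1[5] pid=3, tier=NU → 1 match(es) in t2 → 1 row(s).
- t1[6] pid=3, tier=NU → 1 match(es) in t2 → 1 row(s).
- 4 row(s) from t2 found no t1 partner → padded with NULL.

7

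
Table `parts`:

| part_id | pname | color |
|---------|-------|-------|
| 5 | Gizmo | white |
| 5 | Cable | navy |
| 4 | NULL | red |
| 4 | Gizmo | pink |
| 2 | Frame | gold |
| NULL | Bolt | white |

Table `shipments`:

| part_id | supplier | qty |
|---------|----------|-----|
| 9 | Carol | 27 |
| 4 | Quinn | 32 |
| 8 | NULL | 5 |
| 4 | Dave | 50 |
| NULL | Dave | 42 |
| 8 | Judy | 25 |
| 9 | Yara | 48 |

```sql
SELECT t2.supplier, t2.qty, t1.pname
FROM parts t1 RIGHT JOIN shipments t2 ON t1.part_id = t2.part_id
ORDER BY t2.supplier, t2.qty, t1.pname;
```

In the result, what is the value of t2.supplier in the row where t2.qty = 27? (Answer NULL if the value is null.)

Carol

RIGHT JOIN keeps every row from `shipments`; unmatched rows get NULL for `parts`'s columns.
Matching on t1.part_id = t2.part_id. A NULL in a compared column never satisfies the condition.
- t1[0] part_id=5 → no match.
- t1[1] part_id=5 → no match.
- t1[2] part_id=4 → 2 match(es) in t2 → 2 row(s).
- t1[3] part_id=4 → 2 match(es) in t2 → 2 row(s).
- t1[4] part_id=2 → no match.
- t1[5] part_id=NULL → no match.
- 5 t2 row(s) had no t1 match → kept, t1 columns NULL.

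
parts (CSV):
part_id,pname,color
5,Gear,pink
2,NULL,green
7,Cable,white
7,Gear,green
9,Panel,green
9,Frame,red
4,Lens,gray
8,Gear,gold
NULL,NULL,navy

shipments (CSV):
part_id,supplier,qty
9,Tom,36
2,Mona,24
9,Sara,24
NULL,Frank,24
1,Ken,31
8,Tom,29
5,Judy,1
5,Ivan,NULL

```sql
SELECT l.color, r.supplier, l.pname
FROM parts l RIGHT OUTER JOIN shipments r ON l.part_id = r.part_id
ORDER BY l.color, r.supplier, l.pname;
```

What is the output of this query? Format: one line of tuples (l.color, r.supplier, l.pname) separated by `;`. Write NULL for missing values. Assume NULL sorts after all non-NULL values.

(gold, Tom, Gear); (green, Mona, NULL); (green, Sara, Panel); (green, Tom, Panel); (pink, Ivan, Gear); (pink, Judy, Gear); (red, Sara, Frame); (red, Tom, Frame); (NULL, Frank, NULL); (NULL, Ken, NULL)

RIGHT JOIN keeps every row from `shipments`; unmatched rows get NULL for `parts`'s columns.
Matching on l.part_id = r.part_id. A NULL in a compared column never satisfies the condition.
Matched pairs: 8; unmatched r rows kept: 2.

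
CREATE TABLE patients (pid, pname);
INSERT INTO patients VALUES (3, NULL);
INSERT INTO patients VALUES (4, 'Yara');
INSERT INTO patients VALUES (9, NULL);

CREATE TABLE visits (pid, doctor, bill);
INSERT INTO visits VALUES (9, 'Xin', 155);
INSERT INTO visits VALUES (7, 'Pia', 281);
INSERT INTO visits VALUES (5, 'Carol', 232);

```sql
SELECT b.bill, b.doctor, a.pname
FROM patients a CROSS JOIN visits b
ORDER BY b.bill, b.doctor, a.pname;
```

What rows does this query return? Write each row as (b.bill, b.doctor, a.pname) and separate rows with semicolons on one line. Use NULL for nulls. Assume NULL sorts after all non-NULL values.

CROSS JOIN pairs every row of `patients` with every row of `visits`: 3 × 3 = 9 rows.
After projecting and ordering:
b.bill | b.doctor | a.pname
155 | Xin | Yara
155 | Xin | NULL
155 | Xin | NULL
232 | Carol | Yara
232 | Carol | NULL
232 | Carol | NULL
281 | Pia | Yara
281 | Pia | NULL
281 | Pia | NULL

(155, Xin, Yara); (155, Xin, NULL); (155, Xin, NULL); (232, Carol, Yara); (232, Carol, NULL); (232, Carol, NULL); (281, Pia, Yara); (281, Pia, NULL); (281, Pia, NULL)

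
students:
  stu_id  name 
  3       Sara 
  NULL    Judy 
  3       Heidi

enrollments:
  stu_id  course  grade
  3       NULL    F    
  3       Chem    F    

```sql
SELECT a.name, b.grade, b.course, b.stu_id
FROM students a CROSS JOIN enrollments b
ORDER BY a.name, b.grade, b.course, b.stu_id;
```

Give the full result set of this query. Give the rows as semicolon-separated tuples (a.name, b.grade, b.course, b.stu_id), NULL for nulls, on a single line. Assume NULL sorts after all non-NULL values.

(Heidi, F, Chem, 3); (Heidi, F, NULL, 3); (Judy, F, Chem, 3); (Judy, F, NULL, 3); (Sara, F, Chem, 3); (Sara, F, NULL, 3)

CROSS JOIN pairs every row of `students` with every row of `enrollments`: 3 × 2 = 6 rows.
After projecting and ordering:
a.name | b.grade | b.course | b.stu_id
Heidi | F | Chem | 3
Heidi | F | NULL | 3
Judy | F | Chem | 3
Judy | F | NULL | 3
Sara | F | Chem | 3
Sara | F | NULL | 3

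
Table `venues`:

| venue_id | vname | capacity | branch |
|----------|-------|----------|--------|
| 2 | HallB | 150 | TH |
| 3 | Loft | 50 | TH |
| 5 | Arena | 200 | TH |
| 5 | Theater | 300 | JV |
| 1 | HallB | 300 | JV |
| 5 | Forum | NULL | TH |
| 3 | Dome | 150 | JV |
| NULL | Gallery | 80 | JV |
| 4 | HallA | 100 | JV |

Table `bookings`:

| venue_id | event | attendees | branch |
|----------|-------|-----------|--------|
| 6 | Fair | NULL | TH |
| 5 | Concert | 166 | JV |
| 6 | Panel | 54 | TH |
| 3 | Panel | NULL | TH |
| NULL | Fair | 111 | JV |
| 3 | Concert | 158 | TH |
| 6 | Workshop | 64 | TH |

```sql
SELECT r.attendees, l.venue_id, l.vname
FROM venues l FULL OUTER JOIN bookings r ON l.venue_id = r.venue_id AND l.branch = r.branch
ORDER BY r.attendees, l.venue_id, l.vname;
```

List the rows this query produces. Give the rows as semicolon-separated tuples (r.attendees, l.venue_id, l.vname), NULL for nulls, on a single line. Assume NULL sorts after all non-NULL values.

FULL OUTER JOIN keeps every row from both sides; unmatched rows get NULL for the other side's columns.
Matching on l.venue_id = r.venue_id AND l.branch = r.branch. A NULL in a compared column never satisfies the condition.
Matched pairs: 3; unmatched l rows kept: 7; unmatched r rows kept: 4.

(54, NULL, NULL); (64, NULL, NULL); (111, NULL, NULL); (158, 3, Loft); (166, 5, Theater); (NULL, 1, HallB); (NULL, 2, HallB); (NULL, 3, Dome); (NULL, 3, Loft); (NULL, 4, HallA); (NULL, 5, Arena); (NULL, 5, Forum); (NULL, NULL, Gallery); (NULL, NULL, NULL)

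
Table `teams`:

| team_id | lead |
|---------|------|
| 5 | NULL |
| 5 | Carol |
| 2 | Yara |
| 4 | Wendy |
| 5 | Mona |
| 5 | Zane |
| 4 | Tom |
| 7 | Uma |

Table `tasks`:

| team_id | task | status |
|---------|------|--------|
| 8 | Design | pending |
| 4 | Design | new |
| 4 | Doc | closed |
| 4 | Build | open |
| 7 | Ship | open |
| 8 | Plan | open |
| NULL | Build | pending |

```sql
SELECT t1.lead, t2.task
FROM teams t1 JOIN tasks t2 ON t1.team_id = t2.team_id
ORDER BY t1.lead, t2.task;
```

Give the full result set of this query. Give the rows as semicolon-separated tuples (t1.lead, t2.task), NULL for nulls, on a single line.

INNER JOIN keeps only pairs where the ON condition holds.
Matching on t1.team_id = t2.team_id. A NULL in a compared column never satisfies the condition.
- t1 (team_id=5) has no partner → excluded.
- t1 (team_id=5) has no partner → excluded.
- t1 (team_id=2) has no partner → excluded.
- t1 (team_id=4) pairs with 3 row(s) of t2.
- t1 (team_id=5) has no partner → excluded.
- t1 (team_id=5) has no partner → excluded.
- t1 (team_id=4) pairs with 3 row(s) of t2.
- t1 (team_id=7) pairs with 1 row(s) of t2.
After projecting and ordering:
t1.lead | t2.task
Tom | Build
Tom | Design
Tom | Doc
Uma | Ship
Wendy | Build
Wendy | Design
Wendy | Doc

(Tom, Build); (Tom, Design); (Tom, Doc); (Uma, Ship); (Wendy, Build); (Wendy, Design); (Wendy, Doc)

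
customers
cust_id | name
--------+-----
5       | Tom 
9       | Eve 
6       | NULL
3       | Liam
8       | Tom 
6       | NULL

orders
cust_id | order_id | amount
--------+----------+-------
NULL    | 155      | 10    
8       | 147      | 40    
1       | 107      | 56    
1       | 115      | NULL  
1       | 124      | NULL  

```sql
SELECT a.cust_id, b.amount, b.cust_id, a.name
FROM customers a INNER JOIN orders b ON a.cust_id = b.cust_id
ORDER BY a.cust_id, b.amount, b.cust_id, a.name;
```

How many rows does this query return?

INNER JOIN keeps only pairs where the ON condition holds.
Matching on a.cust_id = b.cust_id. A NULL in a compared column never satisfies the condition.
- a[0] cust_id=5 → no match; dropped.
- a[1] cust_id=9 → no match; dropped.
- a[2] cust_id=6 → no match; dropped.
- a[3] cust_id=3 → no match; dropped.
- a[4] cust_id=8 → 1 match(es) in b → 1 row(s).
- a[5] cust_id=6 → no match; dropped.
Total: 1 rows.

1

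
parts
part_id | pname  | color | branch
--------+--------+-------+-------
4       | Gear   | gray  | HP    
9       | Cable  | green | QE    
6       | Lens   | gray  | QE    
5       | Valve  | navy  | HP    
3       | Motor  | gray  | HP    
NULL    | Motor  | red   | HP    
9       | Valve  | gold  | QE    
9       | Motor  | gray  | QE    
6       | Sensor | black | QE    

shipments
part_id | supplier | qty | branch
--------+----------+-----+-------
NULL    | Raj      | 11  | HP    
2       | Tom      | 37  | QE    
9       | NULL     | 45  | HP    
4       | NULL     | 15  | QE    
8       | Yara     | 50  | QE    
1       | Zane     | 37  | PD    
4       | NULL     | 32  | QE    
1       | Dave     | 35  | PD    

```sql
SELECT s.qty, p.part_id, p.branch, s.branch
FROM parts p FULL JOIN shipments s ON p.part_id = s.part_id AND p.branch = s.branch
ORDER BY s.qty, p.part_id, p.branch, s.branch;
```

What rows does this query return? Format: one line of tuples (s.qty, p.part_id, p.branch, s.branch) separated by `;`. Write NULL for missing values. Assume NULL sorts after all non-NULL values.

(11, NULL, NULL, HP); (15, NULL, NULL, QE); (32, NULL, NULL, QE); (35, NULL, NULL, PD); (37, NULL, NULL, PD); (37, NULL, NULL, QE); (45, NULL, NULL, HP); (50, NULL, NULL, QE); (NULL, 3, HP, NULL); (NULL, 4, HP, NULL); (NULL, 5, HP, NULL); (NULL, 6, QE, NULL); (NULL, 6, QE, NULL); (NULL, 9, QE, NULL); (NULL, 9, QE, NULL); (NULL, 9, QE, NULL); (NULL, NULL, HP, NULL)

FULL OUTER JOIN keeps every row from both sides; unmatched rows get NULL for the other side's columns.
Matching on p.part_id = s.part_id AND p.branch = s.branch. A NULL in a compared column never satisfies the condition.
- part_id=4, branch=HP: no s row matches, row kept with s columns NULL.
- part_id=9, branch=QE: no s row matches, row kept with s columns NULL.
- part_id=6, branch=QE: no s row matches, row kept with s columns NULL.
- part_id=5, branch=HP: no s row matches, row kept with s columns NULL.
- part_id=3, branch=HP: no s row matches, row kept with s columns NULL.
- part_id=NULL, branch=HP: no s row matches, row kept with s columns NULL.
- part_id=9, branch=QE: no s row matches, row kept with s columns NULL.
- part_id=9, branch=QE: no s row matches, row kept with s columns NULL.
- part_id=6, branch=QE: no s row matches, row kept with s columns NULL.
- plus 8 unmatched s row(s), each kept with NULL p columns.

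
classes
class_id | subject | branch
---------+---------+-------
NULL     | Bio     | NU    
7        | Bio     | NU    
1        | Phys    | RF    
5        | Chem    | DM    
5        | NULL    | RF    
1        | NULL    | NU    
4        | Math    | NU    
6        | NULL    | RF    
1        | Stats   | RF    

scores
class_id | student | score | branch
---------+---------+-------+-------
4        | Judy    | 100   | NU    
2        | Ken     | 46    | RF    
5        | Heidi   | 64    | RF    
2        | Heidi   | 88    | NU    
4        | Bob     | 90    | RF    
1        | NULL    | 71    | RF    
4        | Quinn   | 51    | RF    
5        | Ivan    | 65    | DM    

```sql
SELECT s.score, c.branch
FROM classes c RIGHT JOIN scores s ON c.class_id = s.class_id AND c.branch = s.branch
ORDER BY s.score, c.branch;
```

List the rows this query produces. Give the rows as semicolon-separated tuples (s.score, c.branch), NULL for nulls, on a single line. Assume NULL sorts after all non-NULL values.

(46, NULL); (51, NULL); (64, RF); (65, DM); (71, RF); (71, RF); (88, NULL); (90, NULL); (100, NU)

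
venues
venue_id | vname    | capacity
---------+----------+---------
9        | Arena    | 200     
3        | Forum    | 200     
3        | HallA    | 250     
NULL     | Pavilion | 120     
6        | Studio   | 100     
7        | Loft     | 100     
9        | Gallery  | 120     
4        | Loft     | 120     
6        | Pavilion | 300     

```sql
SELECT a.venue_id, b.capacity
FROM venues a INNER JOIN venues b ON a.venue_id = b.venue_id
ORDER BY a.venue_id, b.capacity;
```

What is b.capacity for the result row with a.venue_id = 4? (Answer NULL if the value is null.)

120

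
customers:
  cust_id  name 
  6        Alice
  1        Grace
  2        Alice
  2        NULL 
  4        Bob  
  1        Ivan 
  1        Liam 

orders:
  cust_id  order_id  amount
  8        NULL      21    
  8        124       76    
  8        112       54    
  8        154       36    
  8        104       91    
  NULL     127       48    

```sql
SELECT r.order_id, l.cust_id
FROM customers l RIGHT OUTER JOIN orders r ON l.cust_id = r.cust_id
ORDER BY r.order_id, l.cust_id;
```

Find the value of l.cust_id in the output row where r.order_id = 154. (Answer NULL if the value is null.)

RIGHT JOIN keeps every row from `orders`; unmatched rows get NULL for `customers`'s columns.
Matching on l.cust_id = r.cust_id. A NULL in a compared column never satisfies the condition.
- l (cust_id=6) has no partner in r.
- l (cust_id=1) has no partner in r.
- l (cust_id=2) has no partner in r.
- l (cust_id=2) has no partner in r.
- l (cust_id=4) has no partner in r.
- l (cust_id=1) has no partner in r.
- l (cust_id=1) has no partner in r.
- plus 6 unmatched r row(s), each kept with NULL l columns.

NULL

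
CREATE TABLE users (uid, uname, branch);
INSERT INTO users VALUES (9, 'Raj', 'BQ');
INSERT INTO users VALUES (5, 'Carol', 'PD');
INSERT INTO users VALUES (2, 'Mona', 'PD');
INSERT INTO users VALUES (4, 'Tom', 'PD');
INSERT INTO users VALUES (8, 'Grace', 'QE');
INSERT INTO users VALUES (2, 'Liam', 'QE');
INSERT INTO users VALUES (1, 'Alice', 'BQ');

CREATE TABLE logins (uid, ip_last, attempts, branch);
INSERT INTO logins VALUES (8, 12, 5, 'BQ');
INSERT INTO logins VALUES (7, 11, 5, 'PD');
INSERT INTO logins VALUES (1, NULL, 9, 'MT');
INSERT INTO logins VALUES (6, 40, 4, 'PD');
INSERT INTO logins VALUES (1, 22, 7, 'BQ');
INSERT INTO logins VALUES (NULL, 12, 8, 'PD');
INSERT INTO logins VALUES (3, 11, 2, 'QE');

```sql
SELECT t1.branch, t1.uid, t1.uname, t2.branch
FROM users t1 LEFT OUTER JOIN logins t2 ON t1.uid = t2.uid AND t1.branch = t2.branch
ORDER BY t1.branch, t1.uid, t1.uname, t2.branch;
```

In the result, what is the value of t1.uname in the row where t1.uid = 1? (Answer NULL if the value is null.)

Alice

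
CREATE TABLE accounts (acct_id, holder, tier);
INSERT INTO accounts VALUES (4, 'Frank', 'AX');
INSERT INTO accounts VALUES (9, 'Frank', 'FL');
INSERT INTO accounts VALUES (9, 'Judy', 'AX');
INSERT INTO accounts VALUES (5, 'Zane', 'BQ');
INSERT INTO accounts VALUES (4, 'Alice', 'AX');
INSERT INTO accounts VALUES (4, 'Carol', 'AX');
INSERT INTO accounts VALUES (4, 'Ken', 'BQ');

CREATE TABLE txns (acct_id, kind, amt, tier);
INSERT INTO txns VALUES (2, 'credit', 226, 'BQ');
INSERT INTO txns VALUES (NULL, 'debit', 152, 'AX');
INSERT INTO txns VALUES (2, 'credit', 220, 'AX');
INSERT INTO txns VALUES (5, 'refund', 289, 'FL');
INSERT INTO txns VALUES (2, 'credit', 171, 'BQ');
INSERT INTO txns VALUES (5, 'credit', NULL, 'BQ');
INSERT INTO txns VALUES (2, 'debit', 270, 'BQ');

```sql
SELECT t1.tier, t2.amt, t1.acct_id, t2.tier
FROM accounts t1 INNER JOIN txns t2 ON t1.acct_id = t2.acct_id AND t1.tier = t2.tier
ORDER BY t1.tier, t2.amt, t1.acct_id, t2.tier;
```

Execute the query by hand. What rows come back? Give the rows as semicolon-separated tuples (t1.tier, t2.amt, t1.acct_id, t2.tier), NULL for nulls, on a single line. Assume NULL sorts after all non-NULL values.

(BQ, NULL, 5, BQ)

INNER JOIN keeps only pairs where the ON condition holds.
Matching on t1.acct_id = t2.acct_id AND t1.tier = t2.tier. A NULL in a compared column never satisfies the condition.
Matched pairs: 1.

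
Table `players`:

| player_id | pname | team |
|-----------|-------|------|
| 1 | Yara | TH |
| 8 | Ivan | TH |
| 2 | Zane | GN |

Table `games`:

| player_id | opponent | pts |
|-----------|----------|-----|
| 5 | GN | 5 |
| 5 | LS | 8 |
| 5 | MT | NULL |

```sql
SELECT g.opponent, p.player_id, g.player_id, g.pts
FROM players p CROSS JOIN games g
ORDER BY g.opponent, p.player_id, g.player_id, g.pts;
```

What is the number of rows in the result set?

CROSS JOIN pairs every row of `players` with every row of `games`: 3 × 3 = 9 rows.

9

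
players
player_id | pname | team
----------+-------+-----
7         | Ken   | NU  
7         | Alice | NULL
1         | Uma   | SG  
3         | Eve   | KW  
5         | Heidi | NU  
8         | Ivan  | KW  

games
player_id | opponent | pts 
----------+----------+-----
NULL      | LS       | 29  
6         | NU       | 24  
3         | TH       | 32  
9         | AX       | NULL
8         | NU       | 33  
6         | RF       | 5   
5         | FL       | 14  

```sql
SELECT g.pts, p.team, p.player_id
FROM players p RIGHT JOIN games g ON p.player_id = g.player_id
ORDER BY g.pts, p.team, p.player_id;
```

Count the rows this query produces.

7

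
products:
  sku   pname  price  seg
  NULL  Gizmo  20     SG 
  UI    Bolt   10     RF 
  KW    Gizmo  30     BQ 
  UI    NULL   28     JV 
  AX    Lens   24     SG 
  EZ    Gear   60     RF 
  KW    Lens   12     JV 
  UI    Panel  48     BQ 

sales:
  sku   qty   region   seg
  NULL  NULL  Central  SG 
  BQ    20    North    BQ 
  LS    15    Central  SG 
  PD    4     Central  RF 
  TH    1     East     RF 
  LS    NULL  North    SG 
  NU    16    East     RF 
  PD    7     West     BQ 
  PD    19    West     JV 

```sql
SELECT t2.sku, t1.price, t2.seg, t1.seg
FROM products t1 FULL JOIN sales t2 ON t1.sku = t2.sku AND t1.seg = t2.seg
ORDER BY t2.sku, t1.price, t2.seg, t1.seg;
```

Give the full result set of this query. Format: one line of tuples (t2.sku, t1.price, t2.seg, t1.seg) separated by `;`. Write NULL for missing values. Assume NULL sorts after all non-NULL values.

(BQ, NULL, BQ, NULL); (LS, NULL, SG, NULL); (LS, NULL, SG, NULL); (NU, NULL, RF, NULL); (PD, NULL, BQ, NULL); (PD, NULL, JV, NULL); (PD, NULL, RF, NULL); (TH, NULL, RF, NULL); (NULL, 10, NULL, RF); (NULL, 12, NULL, JV); (NULL, 20, NULL, SG); (NULL, 24, NULL, SG); (NULL, 28, NULL, JV); (NULL, 30, NULL, BQ); (NULL, 48, NULL, BQ); (NULL, 60, NULL, RF); (NULL, NULL, SG, NULL)

FULL OUTER JOIN keeps every row from both sides; unmatched rows get NULL for the other side's columns.
Matching on t1.sku = t2.sku AND t1.seg = t2.seg. A NULL in a compared column never satisfies the condition.
- t1[0] sku=NULL, seg=SG → no match; kept with NULLs on the t2 side.
- t1[1] sku=UI, seg=RF → no match; kept with NULLs on the t2 side.
- t1[2] sku=KW, seg=BQ → no match; kept with NULLs on the t2 side.
- t1[3] sku=UI, seg=JV → no match; kept with NULLs on the t2 side.
- t1[4] sku=AX, seg=SG → no match; kept with NULLs on the t2 side.
- t1[5] sku=EZ, seg=RF → no match; kept with NULLs on the t2 side.
- t1[6] sku=KW, seg=JV → no match; kept with NULLs on the t2 side.
- t1[7] sku=UI, seg=BQ → no match; kept with NULLs on the t2 side.
- 9 row(s) from t2 found no t1 partner → padded with NULL.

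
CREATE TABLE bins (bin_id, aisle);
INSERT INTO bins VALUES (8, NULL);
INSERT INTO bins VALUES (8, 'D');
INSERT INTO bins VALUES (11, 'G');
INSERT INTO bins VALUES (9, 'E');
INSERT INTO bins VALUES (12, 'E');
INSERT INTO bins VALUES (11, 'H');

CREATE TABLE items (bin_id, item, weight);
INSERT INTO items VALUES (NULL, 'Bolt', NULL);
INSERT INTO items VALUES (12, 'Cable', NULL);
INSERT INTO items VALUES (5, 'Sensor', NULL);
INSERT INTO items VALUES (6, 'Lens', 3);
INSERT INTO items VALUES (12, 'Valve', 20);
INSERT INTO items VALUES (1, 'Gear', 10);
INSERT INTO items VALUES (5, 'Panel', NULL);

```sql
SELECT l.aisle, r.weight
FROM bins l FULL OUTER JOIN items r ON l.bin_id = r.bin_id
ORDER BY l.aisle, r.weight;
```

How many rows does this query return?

12

FULL OUTER JOIN keeps every row from both sides; unmatched rows get NULL for the other side's columns.
Matching on l.bin_id = r.bin_id. A NULL in a compared column never satisfies the condition.
- bin_id=8: no r row matches, row kept with r columns NULL.
- bin_id=8: no r row matches, row kept with r columns NULL.
- bin_id=11: no r row matches, row kept with r columns NULL.
- bin_id=9: no r row matches, row kept with r columns NULL.
- bin_id=12: 2 matching r row(s), so 2 row(s) emitted.
- bin_id=11: no r row matches, row kept with r columns NULL.
- plus 5 unmatched r row(s), each kept with NULL l columns.
Total: 2 matched + 10 padded = 12 rows.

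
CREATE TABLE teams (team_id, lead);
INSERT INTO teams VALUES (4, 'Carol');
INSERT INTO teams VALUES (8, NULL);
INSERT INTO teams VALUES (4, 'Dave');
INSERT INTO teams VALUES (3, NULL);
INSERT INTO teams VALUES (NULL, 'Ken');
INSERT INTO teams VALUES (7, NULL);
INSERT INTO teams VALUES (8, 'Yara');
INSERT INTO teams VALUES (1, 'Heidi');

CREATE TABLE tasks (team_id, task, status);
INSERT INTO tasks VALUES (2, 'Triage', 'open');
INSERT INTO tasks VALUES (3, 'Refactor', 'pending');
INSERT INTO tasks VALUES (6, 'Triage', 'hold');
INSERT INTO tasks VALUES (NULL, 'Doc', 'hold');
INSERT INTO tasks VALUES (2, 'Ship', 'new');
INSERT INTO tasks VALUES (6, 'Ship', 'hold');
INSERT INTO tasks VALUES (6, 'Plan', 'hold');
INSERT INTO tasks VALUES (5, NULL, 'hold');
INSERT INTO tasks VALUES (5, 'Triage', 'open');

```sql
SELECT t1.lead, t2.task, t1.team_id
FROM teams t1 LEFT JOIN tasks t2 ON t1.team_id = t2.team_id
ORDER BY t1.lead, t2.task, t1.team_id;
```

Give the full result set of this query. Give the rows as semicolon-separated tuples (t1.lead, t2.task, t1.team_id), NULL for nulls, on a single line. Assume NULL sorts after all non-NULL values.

(Carol, NULL, 4); (Dave, NULL, 4); (Heidi, NULL, 1); (Ken, NULL, NULL); (Yara, NULL, 8); (NULL, Refactor, 3); (NULL, NULL, 7); (NULL, NULL, 8)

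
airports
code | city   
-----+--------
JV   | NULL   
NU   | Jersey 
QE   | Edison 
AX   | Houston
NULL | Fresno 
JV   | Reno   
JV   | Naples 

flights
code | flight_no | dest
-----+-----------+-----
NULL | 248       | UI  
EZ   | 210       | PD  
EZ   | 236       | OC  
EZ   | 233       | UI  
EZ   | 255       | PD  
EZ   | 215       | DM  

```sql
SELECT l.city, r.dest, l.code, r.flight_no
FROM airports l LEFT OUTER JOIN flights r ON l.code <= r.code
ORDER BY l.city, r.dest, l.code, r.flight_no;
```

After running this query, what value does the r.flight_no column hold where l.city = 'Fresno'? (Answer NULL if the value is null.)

LEFT JOIN keeps every row from `airports`; unmatched rows get NULL for `flights`'s columns.
Matching on l.code <= r.code. A NULL in a compared column never satisfies the condition.
- l row (code=JV): no match → kept, r columns NULL.
- l row (code=NU): no match → kept, r columns NULL.
- l row (code=QE): no match → kept, r columns NULL.
- l row (code=AX): matches 5 r row(s) → 5 output row(s).
- l row (code=NULL): no match → kept, r columns NULL.
- l row (code=JV): no match → kept, r columns NULL.
- l row (code=JV): no match → kept, r columns NULL.

NULL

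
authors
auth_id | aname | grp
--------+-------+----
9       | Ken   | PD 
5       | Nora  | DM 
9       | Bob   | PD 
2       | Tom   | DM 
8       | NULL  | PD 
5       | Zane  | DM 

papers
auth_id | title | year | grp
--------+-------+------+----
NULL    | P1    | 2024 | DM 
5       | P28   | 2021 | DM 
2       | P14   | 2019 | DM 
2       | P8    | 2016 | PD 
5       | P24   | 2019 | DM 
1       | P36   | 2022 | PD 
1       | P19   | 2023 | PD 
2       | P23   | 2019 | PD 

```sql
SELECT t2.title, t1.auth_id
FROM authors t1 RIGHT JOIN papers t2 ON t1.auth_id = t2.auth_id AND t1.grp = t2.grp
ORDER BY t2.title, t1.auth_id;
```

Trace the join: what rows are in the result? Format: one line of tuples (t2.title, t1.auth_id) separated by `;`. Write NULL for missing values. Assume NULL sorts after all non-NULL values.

(P1, NULL); (P14, 2); (P19, NULL); (P23, NULL); (P24, 5); (P24, 5); (P28, 5); (P28, 5); (P36, NULL); (P8, NULL)

RIGHT JOIN keeps every row from `papers`; unmatched rows get NULL for `authors`'s columns.
Matching on t1.auth_id = t2.auth_id AND t1.grp = t2.grp. A NULL in a compared column never satisfies the condition.
- auth_id=9, grp=PD: no matching t2 row.
- auth_id=5, grp=DM: 2 matching t2 row(s), so 2 row(s) emitted.
- auth_id=9, grp=PD: no matching t2 row.
- auth_id=2, grp=DM: 1 matching t2 row(s), so 1 row(s) emitted.
- auth_id=8, grp=PD: no matching t2 row.
- auth_id=5, grp=DM: 2 matching t2 row(s), so 2 row(s) emitted.
- 5 t2 row(s) had no t1 match → kept, t1 columns NULL.
After projecting and ordering:
t2.title | t1.auth_id
P1 | NULL
P14 | 2
P19 | NULL
P23 | NULL
P24 | 5
P24 | 5
P28 | 5
P28 | 5
P36 | NULL
P8 | NULL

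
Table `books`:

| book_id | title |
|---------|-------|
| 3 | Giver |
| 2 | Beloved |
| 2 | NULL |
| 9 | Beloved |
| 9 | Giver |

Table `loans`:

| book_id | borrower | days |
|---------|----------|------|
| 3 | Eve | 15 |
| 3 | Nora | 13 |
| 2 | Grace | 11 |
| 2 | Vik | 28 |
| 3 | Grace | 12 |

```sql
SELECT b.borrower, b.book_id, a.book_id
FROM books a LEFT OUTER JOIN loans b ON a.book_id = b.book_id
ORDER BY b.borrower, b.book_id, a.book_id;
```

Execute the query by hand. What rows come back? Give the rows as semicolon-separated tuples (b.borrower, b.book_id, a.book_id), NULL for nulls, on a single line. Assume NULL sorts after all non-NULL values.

LEFT JOIN keeps every row from `books`; unmatched rows get NULL for `loans`'s columns.
Matching on a.book_id = b.book_id.
- a[0] book_id=3 → 3 match(es) in b → 3 row(s).
- a[1] book_id=2 → 2 match(es) in b → 2 row(s).
- a[2] book_id=2 → 2 match(es) in b → 2 row(s).
- a[3] book_id=9 → no match; kept with NULLs on the b side.
- a[4] book_id=9 → no match; kept with NULLs on the b side.
After projecting and ordering:
b.borrower | b.book_id | a.book_id
Eve | 3 | 3
Grace | 2 | 2
Grace | 2 | 2
Grace | 3 | 3
Nora | 3 | 3
Vik | 2 | 2
Vik | 2 | 2
NULL | NULL | 9
NULL | NULL | 9

(Eve, 3, 3); (Grace, 2, 2); (Grace, 2, 2); (Grace, 3, 3); (Nora, 3, 3); (Vik, 2, 2); (Vik, 2, 2); (NULL, NULL, 9); (NULL, NULL, 9)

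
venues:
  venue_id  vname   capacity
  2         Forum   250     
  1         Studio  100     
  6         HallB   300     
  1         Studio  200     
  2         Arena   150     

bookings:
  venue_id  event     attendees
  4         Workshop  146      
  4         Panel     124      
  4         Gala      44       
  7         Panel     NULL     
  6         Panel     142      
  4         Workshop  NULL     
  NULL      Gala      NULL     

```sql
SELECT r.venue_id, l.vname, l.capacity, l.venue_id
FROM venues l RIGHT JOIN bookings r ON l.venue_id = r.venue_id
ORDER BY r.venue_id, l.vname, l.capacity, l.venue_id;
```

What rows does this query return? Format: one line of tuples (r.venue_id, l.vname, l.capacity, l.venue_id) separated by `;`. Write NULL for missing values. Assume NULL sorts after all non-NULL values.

(4, NULL, NULL, NULL); (4, NULL, NULL, NULL); (4, NULL, NULL, NULL); (4, NULL, NULL, NULL); (6, HallB, 300, 6); (7, NULL, NULL, NULL); (NULL, NULL, NULL, NULL)

RIGHT JOIN keeps every row from `bookings`; unmatched rows get NULL for `venues`'s columns.
Matching on l.venue_id = r.venue_id. A NULL in a compared column never satisfies the condition.
- l (venue_id=2) has no partner in r.
- l (venue_id=1) has no partner in r.
- l (venue_id=6) pairs with 1 row(s) of r.
- l (venue_id=1) has no partner in r.
- l (venue_id=2) has no partner in r.
- 6 row(s) from r found no l partner → padded with NULL.
After projecting and ordering:
r.venue_id | l.vname | l.capacity | l.venue_id
4 | NULL | NULL | NULL
4 | NULL | NULL | NULL
4 | NULL | NULL | NULL
4 | NULL | NULL | NULL
6 | HallB | 300 | 6
7 | NULL | NULL | NULL
NULL | NULL | NULL | NULL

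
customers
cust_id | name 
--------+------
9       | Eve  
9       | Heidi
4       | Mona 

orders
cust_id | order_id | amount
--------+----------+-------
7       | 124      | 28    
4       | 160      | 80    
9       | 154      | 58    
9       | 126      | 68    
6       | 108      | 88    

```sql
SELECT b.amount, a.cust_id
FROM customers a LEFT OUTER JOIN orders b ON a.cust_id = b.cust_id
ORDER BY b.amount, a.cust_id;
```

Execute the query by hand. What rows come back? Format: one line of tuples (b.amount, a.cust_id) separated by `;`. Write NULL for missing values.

(58, 9); (58, 9); (68, 9); (68, 9); (80, 4)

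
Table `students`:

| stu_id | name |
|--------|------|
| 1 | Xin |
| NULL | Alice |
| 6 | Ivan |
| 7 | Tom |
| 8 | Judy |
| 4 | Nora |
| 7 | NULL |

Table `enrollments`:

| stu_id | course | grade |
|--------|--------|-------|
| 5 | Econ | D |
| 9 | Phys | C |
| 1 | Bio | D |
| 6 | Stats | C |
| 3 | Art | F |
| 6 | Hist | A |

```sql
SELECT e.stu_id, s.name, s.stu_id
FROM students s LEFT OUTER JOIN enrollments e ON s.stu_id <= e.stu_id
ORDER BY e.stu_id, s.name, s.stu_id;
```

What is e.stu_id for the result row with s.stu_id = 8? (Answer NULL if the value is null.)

9

LEFT JOIN keeps every row from `students`; unmatched rows get NULL for `enrollments`'s columns.
Matching on s.stu_id <= e.stu_id. A NULL in a compared column never satisfies the condition.
- s[0] stu_id=1 → 6 match(es) in e → 6 row(s).
- s[1] stu_id=NULL → no match; kept with NULLs on the e side.
- s[2] stu_id=6 → 3 match(es) in e → 3 row(s).
- s[3] stu_id=7 → 1 match(es) in e → 1 row(s).
- s[4] stu_id=8 → 1 match(es) in e → 1 row(s).
- s[5] stu_id=4 → 4 match(es) in e → 4 row(s).
- s[6] stu_id=7 → 1 match(es) in e → 1 row(s).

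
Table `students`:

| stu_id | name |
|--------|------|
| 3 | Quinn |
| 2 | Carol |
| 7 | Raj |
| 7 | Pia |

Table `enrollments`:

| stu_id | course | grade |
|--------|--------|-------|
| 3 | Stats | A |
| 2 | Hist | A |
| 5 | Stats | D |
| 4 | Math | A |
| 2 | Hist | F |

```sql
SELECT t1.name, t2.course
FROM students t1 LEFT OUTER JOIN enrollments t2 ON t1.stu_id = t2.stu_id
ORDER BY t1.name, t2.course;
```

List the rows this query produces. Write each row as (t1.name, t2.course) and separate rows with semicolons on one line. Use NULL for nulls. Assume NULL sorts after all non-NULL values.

LEFT JOIN keeps every row from `students`; unmatched rows get NULL for `enrollments`'s columns.
Matching on t1.stu_id = t2.stu_id.
Matched pairs: 3; unmatched t1 rows kept: 2.

(Carol, Hist); (Carol, Hist); (Pia, NULL); (Quinn, Stats); (Raj, NULL)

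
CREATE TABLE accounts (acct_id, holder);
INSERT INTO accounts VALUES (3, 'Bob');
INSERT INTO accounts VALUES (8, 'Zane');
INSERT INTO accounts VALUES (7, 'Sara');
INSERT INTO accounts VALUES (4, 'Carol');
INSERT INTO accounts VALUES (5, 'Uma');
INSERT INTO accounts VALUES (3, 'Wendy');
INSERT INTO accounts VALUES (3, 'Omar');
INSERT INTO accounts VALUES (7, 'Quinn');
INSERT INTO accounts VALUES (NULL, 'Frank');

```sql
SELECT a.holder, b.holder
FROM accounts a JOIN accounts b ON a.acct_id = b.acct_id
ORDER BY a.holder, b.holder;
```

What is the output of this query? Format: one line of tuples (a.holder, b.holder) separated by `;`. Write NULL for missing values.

(Bob, Bob); (Bob, Omar); (Bob, Wendy); (Carol, Carol); (Omar, Bob); (Omar, Omar); (Omar, Wendy); (Quinn, Quinn); (Quinn, Sara); (Sara, Quinn); (Sara, Sara); (Uma, Uma); (Wendy, Bob); (Wendy, Omar); (Wendy, Wendy); (Zane, Zane)

INNER JOIN keeps only pairs where the ON condition holds.
Matching on a.acct_id = b.acct_id. A NULL in a compared column never satisfies the condition.
- a row (acct_id=3): matches 3 b row(s) → 3 output row(s).
- a row (acct_id=8): matches 1 b row(s) → 1 output row(s).
- a row (acct_id=7): matches 2 b row(s) → 2 output row(s).
- a row (acct_id=4): matches 1 b row(s) → 1 output row(s).
- a row (acct_id=5): matches 1 b row(s) → 1 output row(s).
- a row (acct_id=3): matches 3 b row(s) → 3 output row(s).
- a row (acct_id=3): matches 3 b row(s) → 3 output row(s).
- a row (acct_id=7): matches 2 b row(s) → 2 output row(s).
- a row (acct_id=NULL): no match → dropped.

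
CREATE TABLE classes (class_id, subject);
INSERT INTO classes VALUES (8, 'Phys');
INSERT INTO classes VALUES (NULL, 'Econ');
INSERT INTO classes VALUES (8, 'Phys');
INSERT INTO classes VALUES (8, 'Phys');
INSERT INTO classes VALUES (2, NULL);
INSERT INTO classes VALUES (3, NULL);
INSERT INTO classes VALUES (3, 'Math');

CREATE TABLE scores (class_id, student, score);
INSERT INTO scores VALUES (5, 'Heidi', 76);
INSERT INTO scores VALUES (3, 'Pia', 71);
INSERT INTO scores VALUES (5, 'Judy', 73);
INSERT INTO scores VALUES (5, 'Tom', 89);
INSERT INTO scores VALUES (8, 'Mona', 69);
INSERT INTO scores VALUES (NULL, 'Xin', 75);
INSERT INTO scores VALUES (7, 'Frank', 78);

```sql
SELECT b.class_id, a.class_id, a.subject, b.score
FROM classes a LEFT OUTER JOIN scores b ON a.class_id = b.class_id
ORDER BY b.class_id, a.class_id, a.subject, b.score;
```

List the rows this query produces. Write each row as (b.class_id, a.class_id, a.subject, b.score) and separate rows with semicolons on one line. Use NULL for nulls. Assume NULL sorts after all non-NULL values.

(3, 3, Math, 71); (3, 3, NULL, 71); (8, 8, Phys, 69); (8, 8, Phys, 69); (8, 8, Phys, 69); (NULL, 2, NULL, NULL); (NULL, NULL, Econ, NULL)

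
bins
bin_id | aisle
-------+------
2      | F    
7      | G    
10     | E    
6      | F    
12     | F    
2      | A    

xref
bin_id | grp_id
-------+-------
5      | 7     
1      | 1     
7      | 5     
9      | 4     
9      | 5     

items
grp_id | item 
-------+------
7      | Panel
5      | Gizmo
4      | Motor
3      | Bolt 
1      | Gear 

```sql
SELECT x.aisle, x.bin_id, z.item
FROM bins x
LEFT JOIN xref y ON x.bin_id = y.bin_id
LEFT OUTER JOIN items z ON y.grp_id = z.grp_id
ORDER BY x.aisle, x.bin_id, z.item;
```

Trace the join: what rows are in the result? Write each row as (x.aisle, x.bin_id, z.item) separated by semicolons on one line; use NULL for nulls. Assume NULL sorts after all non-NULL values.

Step 1 — x LEFT JOIN y on bin_id → 6 row(s).
Then LEFT JOIN `items z` on grp_id: each of those 6 rows is kept; rows whose y.grp_id has no match in z get NULL for z's columns.

(A, 2, NULL); (E, 10, NULL); (F, 2, NULL); (F, 6, NULL); (F, 12, NULL); (G, 7, Gizmo)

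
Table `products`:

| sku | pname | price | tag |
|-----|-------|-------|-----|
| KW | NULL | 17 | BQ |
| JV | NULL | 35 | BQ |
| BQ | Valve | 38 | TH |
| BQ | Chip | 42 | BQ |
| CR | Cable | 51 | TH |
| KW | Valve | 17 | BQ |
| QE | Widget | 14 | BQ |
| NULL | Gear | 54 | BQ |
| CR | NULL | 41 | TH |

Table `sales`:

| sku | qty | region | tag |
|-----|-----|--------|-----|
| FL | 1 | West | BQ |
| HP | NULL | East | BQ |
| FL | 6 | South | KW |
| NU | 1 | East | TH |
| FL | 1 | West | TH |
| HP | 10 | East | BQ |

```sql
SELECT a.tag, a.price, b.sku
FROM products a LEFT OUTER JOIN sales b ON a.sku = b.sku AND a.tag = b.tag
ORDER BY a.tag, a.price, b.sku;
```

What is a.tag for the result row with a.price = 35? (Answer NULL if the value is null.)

BQ

LEFT JOIN keeps every row from `products`; unmatched rows get NULL for `sales`'s columns.
Matching on a.sku = b.sku AND a.tag = b.tag. A NULL in a compared column never satisfies the condition.
- a row (sku=KW, tag=BQ): no match → kept, b columns NULL.
- a row (sku=JV, tag=BQ): no match → kept, b columns NULL.
- a row (sku=BQ, tag=TH): no match → kept, b columns NULL.
- a row (sku=BQ, tag=BQ): no match → kept, b columns NULL.
- a row (sku=CR, tag=TH): no match → kept, b columns NULL.
- a row (sku=KW, tag=BQ): no match → kept, b columns NULL.
- a row (sku=QE, tag=BQ): no match → kept, b columns NULL.
- a row (sku=NULL, tag=BQ): no match → kept, b columns NULL.
- a row (sku=CR, tag=TH): no match → kept, b columns NULL.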